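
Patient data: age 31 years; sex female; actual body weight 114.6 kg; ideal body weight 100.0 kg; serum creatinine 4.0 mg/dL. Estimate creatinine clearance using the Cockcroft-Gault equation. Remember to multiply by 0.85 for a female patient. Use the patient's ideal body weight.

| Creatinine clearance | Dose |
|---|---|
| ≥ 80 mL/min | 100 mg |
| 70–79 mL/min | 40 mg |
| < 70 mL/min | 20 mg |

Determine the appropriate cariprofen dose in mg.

20 mg

CrCl = (140 − 31) × 100 / (72 × 4) × 0.85 = 10900.0 / 288.00 × 0.85 ≈ 32.2 mL/min
CrCl ≈ 32 mL/min → bracket < 70 mL/min.
Dose for this bracket: 20 mg.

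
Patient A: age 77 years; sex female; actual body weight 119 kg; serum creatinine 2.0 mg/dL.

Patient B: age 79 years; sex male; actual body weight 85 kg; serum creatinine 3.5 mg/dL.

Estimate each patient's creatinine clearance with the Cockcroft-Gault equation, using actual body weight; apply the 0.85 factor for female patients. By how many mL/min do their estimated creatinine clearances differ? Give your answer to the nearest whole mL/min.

24 mL/min

Patient A: CrCl = (140 − 77) × 119 / (72 × 2) × 0.85 = 7497.0 / 144.00 × 0.85 ≈ 44.3 mL/min
Patient B: CrCl = (140 − 79) × 85 / (72 × 3.5) = 5185.0 / 252.00 ≈ 20.6 mL/min
|44.3 − 20.6| = 23.7 mL/min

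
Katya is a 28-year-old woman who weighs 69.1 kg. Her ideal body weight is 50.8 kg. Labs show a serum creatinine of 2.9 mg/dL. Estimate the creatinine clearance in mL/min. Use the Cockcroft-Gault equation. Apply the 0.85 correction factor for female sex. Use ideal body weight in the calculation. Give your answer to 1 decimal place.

23.2 mL/min

CrCl = (140 − 28) × 50.8 / (72 × 2.9) × 0.85 = 5689.6 / 208.80 × 0.85 ≈ 23.2 mL/min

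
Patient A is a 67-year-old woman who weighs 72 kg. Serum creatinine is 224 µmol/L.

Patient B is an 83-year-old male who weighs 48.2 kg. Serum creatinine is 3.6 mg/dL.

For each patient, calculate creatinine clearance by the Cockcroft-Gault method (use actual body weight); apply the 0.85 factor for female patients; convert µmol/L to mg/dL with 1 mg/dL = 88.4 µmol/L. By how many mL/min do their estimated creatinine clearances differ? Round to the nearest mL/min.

Patient A: SCr = 224 / 88.4 = 2.534 mg/dL
Patient A: CrCl = (140 − 67) × 72 / (72 × 2.534) × 0.85 = 5256.0 / 182.45 × 0.85 ≈ 24.5 mL/min
Patient B: CrCl = (140 − 83) × 48.2 / (72 × 3.6) = 2747.4 / 259.20 ≈ 10.6 mL/min
|24.5 − 10.6| = 13.9 mL/min

14 mL/min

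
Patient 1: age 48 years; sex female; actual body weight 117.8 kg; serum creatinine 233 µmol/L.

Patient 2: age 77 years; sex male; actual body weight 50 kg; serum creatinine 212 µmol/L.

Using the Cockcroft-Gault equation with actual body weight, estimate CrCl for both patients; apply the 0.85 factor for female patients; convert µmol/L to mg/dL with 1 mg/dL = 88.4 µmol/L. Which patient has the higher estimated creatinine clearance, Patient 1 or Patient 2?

Patient 1: SCr = 233 / 88.4 = 2.636 mg/dL
Patient 1: CrCl = (140 − 48) × 117.8 / (72 × 2.636) × 0.85 = 10837.6 / 189.79 × 0.85 ≈ 48.5 mL/min
Patient 2: SCr = 212 / 88.4 = 2.398 mg/dL
Patient 2: CrCl = (140 − 77) × 50 / (72 × 2.398) = 3150.0 / 172.66 ≈ 18.2 mL/min
48.5 vs 18.2 mL/min → Patient 1 is higher.

Patient 1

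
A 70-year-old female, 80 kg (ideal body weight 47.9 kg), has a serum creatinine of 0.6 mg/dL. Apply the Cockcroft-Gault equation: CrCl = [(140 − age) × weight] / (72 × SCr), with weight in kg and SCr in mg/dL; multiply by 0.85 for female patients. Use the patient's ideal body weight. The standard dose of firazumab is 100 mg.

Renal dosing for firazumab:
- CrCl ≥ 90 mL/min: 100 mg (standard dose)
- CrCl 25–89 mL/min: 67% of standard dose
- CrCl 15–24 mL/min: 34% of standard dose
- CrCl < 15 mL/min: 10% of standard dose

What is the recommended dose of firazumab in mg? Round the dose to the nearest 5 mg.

CrCl = (140 − 70) × 47.9 / (72 × 0.6) × 0.85 = 3353.0 / 43.20 × 0.85 ≈ 66.0 mL/min
CrCl ≈ 66 mL/min → bracket 25–89 mL/min.
67% of 100 mg = 67 mg → 65 mg

65 mg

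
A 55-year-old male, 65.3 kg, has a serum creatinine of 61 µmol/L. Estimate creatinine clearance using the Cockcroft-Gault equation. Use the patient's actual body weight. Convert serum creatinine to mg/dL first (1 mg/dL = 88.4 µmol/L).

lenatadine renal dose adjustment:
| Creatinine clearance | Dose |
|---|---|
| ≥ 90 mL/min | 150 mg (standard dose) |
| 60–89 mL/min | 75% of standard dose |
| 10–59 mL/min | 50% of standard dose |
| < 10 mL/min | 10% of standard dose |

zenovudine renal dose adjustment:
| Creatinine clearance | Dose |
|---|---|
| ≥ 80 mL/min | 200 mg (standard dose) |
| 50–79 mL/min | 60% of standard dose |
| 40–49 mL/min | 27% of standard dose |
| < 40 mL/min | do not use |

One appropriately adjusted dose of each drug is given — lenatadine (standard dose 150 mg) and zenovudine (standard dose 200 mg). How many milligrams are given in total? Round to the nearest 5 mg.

350 mg

SCr = 61 / 88.4 = 0.69 mg/dL
CrCl = (140 − 55) × 65.3 / (72 × 0.69) = 5550.5 / 49.68 ≈ 111.7 mL/min
CrCl ≈ 112 mL/min.
lenatadine: ≥ 90 mL/min → 100% of 150 mg = 150 mg.
zenovudine: ≥ 80 mL/min → 100% of 200 mg = 200 mg.
Total = 150 + 200 = 350 mg.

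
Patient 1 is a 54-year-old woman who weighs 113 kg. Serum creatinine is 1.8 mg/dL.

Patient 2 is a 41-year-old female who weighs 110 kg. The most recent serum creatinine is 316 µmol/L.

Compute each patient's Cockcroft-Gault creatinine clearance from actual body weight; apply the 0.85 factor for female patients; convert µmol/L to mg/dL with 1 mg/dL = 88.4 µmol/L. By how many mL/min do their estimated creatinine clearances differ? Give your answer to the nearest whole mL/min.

28 mL/min

Patient 1: CrCl = (140 − 54) × 113 / (72 × 1.8) × 0.85 = 9718.0 / 129.60 × 0.85 ≈ 63.7 mL/min
Patient 2: SCr = 316 / 88.4 = 3.575 mg/dL
Patient 2: CrCl = (140 − 41) × 110 / (72 × 3.575) × 0.85 = 10890.0 / 257.40 × 0.85 ≈ 36.0 mL/min
|63.7 − 36.0| = 27.7 mL/min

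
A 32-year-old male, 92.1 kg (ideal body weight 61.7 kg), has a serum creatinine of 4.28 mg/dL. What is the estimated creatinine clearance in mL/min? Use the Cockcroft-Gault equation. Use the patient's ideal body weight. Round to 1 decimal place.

21.6 mL/min

CrCl = (140 − 32) × 61.7 / (72 × 4.28) = 6663.6 / 308.16 ≈ 21.6 mL/min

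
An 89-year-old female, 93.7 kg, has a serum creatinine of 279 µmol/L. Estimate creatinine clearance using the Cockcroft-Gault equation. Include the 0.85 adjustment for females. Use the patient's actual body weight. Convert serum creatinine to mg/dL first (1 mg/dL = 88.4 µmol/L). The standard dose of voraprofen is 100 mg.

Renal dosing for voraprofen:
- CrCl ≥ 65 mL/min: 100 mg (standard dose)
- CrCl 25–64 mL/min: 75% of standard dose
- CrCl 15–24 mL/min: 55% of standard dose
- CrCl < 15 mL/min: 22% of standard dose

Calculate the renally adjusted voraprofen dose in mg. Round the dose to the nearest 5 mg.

55 mg

SCr = 279 / 88.4 = 3.156 mg/dL
CrCl = (140 − 89) × 93.7 / (72 × 3.156) × 0.85 = 4778.7 / 227.23 × 0.85 ≈ 17.9 mL/min
CrCl ≈ 18 mL/min → bracket 15–24 mL/min.
55% of 100 mg = 55 mg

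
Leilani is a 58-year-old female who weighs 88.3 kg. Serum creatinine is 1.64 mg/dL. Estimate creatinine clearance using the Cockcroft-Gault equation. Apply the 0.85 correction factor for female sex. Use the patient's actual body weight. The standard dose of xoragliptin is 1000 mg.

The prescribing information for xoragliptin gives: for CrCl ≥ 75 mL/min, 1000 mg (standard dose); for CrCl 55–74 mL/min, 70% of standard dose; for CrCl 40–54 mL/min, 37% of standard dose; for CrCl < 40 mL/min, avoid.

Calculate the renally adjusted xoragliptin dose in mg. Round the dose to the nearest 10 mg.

CrCl = (140 − 58) × 88.3 / (72 × 1.64) × 0.85 = 7240.6 / 118.08 × 0.85 ≈ 52.1 mL/min
CrCl ≈ 52 mL/min → bracket 40–54 mL/min.
37% of 1000 mg = 370 mg

370 mg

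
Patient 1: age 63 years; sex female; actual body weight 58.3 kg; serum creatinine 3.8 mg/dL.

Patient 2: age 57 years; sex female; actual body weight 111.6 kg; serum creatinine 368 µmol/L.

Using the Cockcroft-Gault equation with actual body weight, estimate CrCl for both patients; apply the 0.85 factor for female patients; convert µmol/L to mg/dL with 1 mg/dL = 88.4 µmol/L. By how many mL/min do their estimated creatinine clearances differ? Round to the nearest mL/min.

Patient 1: CrCl = (140 − 63) × 58.3 / (72 × 3.8) × 0.85 = 4489.1 / 273.60 × 0.85 ≈ 13.9 mL/min
Patient 2: SCr = 368 / 88.4 = 4.163 mg/dL
Patient 2: CrCl = (140 − 57) × 111.6 / (72 × 4.163) × 0.85 = 9262.8 / 299.74 × 0.85 ≈ 26.3 mL/min
|13.9 − 26.3| = 12.4 mL/min

12 mL/min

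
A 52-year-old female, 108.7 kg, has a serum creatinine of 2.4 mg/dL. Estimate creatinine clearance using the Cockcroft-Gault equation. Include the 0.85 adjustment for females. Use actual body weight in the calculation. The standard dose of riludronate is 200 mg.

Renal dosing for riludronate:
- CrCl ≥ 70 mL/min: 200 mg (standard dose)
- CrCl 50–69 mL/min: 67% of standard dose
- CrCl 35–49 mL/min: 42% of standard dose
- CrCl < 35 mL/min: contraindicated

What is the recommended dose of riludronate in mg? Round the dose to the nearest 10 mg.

80 mg

CrCl = (140 − 52) × 108.7 / (72 × 2.4) × 0.85 = 9565.6 / 172.80 × 0.85 ≈ 47.1 mL/min
CrCl ≈ 47 mL/min → bracket 35–49 mL/min.
42% of 200 mg = 84 mg → 80 mg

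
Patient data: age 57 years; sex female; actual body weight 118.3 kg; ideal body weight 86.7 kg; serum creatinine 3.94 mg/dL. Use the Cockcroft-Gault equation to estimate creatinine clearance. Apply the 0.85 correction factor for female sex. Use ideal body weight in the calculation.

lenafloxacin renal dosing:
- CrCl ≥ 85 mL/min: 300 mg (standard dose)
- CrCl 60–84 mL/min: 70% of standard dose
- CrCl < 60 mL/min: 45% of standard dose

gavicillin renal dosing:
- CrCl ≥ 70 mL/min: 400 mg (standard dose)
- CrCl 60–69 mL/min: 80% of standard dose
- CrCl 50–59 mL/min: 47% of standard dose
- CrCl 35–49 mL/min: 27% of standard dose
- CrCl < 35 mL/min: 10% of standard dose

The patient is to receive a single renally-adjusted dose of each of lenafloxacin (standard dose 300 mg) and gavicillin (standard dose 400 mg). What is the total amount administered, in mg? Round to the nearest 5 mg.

175 mg

CrCl = (140 − 57) × 86.7 / (72 × 3.94) × 0.85 = 7196.1 / 283.68 × 0.85 ≈ 21.6 mL/min
CrCl ≈ 22 mL/min.
lenafloxacin: < 60 mL/min → 45% of 300 mg = 135 mg.
gavicillin: < 35 mL/min → 10% of 400 mg = 40 mg.
Total = 135 + 40 = 175 mg.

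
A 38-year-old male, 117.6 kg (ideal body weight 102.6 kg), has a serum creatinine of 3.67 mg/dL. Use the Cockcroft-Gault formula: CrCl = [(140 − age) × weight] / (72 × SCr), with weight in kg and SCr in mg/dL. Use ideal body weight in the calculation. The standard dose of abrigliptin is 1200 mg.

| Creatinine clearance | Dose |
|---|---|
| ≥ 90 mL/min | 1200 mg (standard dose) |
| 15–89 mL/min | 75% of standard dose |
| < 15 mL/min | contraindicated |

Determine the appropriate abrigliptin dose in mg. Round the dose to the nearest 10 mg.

900 mg

CrCl = (140 − 38) × 102.6 / (72 × 3.67) = 10465.2 / 264.24 ≈ 39.6 mL/min
CrCl ≈ 40 mL/min → bracket 15–89 mL/min.
75% of 1200 mg = 900 mg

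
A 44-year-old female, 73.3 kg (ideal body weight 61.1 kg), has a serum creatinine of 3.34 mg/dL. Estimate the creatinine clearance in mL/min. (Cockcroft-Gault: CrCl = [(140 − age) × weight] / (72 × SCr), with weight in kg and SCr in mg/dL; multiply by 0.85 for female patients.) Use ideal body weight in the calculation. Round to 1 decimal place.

20.7 mL/min

CrCl = (140 − 44) × 61.1 / (72 × 3.34) × 0.85 = 5865.6 / 240.48 × 0.85 ≈ 20.7 mL/min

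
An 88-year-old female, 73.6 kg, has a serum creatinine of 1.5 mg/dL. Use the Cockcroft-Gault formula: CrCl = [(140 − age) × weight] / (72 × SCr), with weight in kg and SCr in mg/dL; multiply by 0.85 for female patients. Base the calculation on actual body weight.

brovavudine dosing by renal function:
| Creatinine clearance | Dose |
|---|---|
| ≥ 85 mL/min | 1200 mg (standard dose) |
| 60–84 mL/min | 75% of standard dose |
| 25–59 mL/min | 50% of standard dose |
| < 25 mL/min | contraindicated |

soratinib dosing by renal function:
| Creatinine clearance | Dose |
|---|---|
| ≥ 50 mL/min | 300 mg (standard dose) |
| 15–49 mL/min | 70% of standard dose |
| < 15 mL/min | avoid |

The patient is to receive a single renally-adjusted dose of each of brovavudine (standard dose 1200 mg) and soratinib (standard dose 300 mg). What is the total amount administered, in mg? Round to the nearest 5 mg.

810 mg

CrCl = (140 − 88) × 73.6 / (72 × 1.5) × 0.85 = 3827.2 / 108.00 × 0.85 ≈ 30.1 mL/min
CrCl ≈ 30 mL/min.
brovavudine: 25–59 mL/min → 50% of 1200 mg = 600 mg.
soratinib: 15–49 mL/min → 70% of 300 mg = 210 mg.
Total = 600 + 210 = 810 mg.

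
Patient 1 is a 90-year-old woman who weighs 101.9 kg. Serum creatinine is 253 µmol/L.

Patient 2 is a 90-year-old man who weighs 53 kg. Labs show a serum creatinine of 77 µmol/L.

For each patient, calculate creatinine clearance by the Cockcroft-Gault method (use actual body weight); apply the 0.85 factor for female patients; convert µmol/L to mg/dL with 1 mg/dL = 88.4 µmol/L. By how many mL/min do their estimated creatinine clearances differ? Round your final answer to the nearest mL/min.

Patient 1: SCr = 253 / 88.4 = 2.862 mg/dL
Patient 1: CrCl = (140 − 90) × 101.9 / (72 × 2.862) × 0.85 = 5095.0 / 206.06 × 0.85 ≈ 21.0 mL/min
Patient 2: SCr = 77 / 88.4 = 0.871 mg/dL
Patient 2: CrCl = (140 − 90) × 53 / (72 × 0.871) = 2650.0 / 62.71 ≈ 42.3 mL/min
|21.0 − 42.3| = 21.3 mL/min

21 mL/min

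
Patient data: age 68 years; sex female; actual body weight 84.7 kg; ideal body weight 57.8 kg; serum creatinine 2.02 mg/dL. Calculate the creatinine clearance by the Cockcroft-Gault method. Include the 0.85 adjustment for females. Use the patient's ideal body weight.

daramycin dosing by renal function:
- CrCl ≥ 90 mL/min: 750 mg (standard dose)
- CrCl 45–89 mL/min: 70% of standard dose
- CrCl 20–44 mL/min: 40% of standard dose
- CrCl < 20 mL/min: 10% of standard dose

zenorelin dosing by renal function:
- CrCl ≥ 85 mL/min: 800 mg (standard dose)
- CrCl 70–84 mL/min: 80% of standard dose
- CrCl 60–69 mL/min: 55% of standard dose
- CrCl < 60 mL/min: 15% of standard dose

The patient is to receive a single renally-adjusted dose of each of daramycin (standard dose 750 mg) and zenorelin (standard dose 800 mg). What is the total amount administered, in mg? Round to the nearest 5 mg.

420 mg

CrCl = (140 − 68) × 57.8 / (72 × 2.02) × 0.85 = 4161.6 / 145.44 × 0.85 ≈ 24.3 mL/min
CrCl ≈ 24 mL/min.
daramycin: 20–44 mL/min → 40% of 750 mg = 300 mg.
zenorelin: < 60 mL/min → 15% of 800 mg = 120 mg.
Total = 300 + 120 = 420 mg.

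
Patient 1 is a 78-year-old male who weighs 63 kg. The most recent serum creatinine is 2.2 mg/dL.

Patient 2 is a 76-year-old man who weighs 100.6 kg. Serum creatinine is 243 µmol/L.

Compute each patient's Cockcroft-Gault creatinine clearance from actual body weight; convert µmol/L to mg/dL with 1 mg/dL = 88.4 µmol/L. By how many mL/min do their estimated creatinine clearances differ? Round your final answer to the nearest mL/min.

Patient 1: CrCl = (140 − 78) × 63 / (72 × 2.2) = 3906.0 / 158.40 ≈ 24.7 mL/min
Patient 2: SCr = 243 / 88.4 = 2.749 mg/dL
Patient 2: CrCl = (140 − 76) × 100.6 / (72 × 2.749) = 6438.4 / 197.93 ≈ 32.5 mL/min
|24.7 − 32.5| = 7.8 mL/min

8 mL/min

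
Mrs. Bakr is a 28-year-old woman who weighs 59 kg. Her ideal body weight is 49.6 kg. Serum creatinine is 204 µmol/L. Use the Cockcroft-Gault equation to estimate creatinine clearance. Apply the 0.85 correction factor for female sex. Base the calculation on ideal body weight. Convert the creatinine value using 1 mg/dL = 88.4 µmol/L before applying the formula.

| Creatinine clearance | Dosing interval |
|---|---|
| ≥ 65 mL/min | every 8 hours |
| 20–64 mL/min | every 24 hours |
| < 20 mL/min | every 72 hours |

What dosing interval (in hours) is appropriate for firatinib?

every 24 hours

SCr = 204 / 88.4 = 2.308 mg/dL
CrCl = (140 − 28) × 49.6 / (72 × 2.308) × 0.85 = 5555.2 / 166.18 × 0.85 ≈ 28.4 mL/min
CrCl ≈ 28 mL/min → bracket 20–64 mL/min → every 24 hours.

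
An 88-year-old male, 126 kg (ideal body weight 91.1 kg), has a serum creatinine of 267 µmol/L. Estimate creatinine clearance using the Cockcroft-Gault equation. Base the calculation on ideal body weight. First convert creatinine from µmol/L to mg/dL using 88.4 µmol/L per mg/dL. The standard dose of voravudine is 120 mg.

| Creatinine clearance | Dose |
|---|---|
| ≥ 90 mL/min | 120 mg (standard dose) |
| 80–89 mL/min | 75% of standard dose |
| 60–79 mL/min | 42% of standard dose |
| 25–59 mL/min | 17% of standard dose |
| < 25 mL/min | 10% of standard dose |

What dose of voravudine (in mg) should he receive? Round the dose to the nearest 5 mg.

10 mg

SCr = 267 / 88.4 = 3.02 mg/dL
CrCl = (140 − 88) × 91.1 / (72 × 3.02) = 4737.2 / 217.44 ≈ 21.8 mL/min
CrCl ≈ 22 mL/min → bracket < 25 mL/min.
10% of 120 mg = 12 mg → 10 mg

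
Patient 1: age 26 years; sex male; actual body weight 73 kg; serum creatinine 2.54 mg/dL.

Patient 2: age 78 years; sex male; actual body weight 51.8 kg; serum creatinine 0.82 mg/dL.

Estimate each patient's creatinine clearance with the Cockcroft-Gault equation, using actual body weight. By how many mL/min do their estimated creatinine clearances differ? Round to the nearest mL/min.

9 mL/min

Patient 1: CrCl = (140 − 26) × 73 / (72 × 2.54) = 8322.0 / 182.88 ≈ 45.5 mL/min
Patient 2: CrCl = (140 − 78) × 51.8 / (72 × 0.82) = 3211.6 / 59.04 ≈ 54.4 mL/min
|45.5 − 54.4| = 8.9 mL/min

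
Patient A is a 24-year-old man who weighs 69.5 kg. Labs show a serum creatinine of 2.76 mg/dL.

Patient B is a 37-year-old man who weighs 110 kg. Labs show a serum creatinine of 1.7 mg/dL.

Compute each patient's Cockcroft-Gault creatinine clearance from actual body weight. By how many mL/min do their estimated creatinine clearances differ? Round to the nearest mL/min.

52 mL/min

Patient A: CrCl = (140 − 24) × 69.5 / (72 × 2.76) = 8062.0 / 198.72 ≈ 40.6 mL/min
Patient B: CrCl = (140 − 37) × 110 / (72 × 1.7) = 11330.0 / 122.40 ≈ 92.6 mL/min
|40.6 − 92.6| = 52.0 mL/min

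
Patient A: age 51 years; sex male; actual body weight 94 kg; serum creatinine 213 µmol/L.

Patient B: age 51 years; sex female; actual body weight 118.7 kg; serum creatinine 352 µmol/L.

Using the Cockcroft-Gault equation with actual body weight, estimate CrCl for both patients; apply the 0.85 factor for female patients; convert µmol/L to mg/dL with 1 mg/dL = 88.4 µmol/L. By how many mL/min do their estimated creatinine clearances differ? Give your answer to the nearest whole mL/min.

17 mL/min

Patient A: SCr = 213 / 88.4 = 2.41 mg/dL
Patient A: CrCl = (140 − 51) × 94 / (72 × 2.41) = 8366.0 / 173.52 ≈ 48.2 mL/min
Patient B: SCr = 352 / 88.4 = 3.982 mg/dL
Patient B: CrCl = (140 − 51) × 118.7 / (72 × 3.982) × 0.85 = 10564.3 / 286.70 × 0.85 ≈ 31.3 mL/min
|48.2 − 31.3| = 16.9 mL/min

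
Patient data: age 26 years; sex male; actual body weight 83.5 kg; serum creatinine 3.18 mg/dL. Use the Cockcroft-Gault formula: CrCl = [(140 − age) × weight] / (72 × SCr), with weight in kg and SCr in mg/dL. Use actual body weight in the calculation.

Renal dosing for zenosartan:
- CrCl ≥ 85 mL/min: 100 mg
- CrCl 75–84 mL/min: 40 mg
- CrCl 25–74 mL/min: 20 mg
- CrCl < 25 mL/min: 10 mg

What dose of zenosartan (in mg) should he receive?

CrCl = (140 − 26) × 83.5 / (72 × 3.18) = 9519.0 / 228.96 ≈ 41.6 mL/min
CrCl ≈ 42 mL/min → bracket 25–74 mL/min.
Dose for this bracket: 20 mg.

20 mg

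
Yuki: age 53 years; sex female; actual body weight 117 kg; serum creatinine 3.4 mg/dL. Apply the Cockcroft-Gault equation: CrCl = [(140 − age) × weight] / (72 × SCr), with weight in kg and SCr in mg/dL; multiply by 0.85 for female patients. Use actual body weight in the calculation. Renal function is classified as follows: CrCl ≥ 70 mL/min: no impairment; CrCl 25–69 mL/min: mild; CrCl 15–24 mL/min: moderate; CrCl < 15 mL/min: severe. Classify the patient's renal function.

mild

CrCl = (140 − 53) × 117 / (72 × 3.4) × 0.85 = 10179.0 / 244.80 × 0.85 ≈ 35.3 mL/min
35 mL/min falls in the 'mild' range.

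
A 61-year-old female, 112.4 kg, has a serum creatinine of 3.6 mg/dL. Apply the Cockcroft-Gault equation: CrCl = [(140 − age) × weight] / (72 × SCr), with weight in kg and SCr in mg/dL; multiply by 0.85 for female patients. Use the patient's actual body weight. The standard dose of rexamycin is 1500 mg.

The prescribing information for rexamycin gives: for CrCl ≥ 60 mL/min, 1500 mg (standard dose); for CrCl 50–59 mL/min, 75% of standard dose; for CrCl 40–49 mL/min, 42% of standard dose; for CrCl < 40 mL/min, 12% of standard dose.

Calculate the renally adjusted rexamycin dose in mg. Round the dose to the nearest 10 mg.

CrCl = (140 − 61) × 112.4 / (72 × 3.6) × 0.85 = 8879.6 / 259.20 × 0.85 ≈ 29.1 mL/min
CrCl ≈ 29 mL/min → bracket < 40 mL/min.
12% of 1500 mg = 180 mg

180 mg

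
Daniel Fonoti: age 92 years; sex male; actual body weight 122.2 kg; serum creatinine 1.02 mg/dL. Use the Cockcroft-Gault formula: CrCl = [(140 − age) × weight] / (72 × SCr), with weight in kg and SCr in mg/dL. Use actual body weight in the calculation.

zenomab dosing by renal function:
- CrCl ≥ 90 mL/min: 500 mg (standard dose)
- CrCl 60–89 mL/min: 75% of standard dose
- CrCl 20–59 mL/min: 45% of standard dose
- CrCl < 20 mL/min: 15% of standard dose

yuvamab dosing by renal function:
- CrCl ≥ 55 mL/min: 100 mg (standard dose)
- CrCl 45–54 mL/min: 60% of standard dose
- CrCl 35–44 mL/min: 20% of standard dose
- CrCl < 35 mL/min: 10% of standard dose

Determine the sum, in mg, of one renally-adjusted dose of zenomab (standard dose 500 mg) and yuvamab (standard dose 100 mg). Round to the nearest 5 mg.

CrCl = (140 − 92) × 122.2 / (72 × 1.02) = 5865.6 / 73.44 ≈ 79.9 mL/min
CrCl ≈ 80 mL/min.
zenomab: 60–89 mL/min → 75% of 500 mg = 375 mg.
yuvamab: ≥ 55 mL/min → 100% of 100 mg = 100 mg.
Total = 375 + 100 = 475 mg.

475 mg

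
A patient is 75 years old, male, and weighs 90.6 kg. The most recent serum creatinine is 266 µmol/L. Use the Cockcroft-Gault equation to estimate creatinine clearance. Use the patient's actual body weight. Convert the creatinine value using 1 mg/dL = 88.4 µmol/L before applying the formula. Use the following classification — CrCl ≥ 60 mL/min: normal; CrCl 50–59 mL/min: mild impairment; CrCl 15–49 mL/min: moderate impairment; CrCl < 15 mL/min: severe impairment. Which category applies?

SCr = 266 / 88.4 = 3.009 mg/dL
CrCl = (140 − 75) × 90.6 / (72 × 3.009) = 5889.0 / 216.65 ≈ 27.2 mL/min
27 mL/min falls in the 'moderate impairment' range.

moderate impairment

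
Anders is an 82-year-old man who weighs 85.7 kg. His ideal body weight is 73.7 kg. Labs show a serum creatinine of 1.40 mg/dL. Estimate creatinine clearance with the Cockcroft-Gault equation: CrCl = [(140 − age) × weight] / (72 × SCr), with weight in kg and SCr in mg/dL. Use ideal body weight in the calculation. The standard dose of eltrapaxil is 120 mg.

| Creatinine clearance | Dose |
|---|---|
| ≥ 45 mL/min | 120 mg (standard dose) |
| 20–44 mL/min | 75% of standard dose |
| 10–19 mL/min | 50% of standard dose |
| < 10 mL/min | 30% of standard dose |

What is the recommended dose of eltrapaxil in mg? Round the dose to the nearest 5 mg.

CrCl = (140 − 82) × 73.7 / (72 × 1.4) = 4274.6 / 100.80 ≈ 42.4 mL/min
CrCl ≈ 42 mL/min → bracket 20–44 mL/min.
75% of 120 mg = 90 mg

90 mg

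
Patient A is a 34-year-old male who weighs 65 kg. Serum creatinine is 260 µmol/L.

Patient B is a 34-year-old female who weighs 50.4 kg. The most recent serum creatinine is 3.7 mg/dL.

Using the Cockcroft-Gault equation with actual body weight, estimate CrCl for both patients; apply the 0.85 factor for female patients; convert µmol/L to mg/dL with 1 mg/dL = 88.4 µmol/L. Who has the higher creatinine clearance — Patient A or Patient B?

Patient A

Patient A: SCr = 260 / 88.4 = 2.941 mg/dL
Patient A: CrCl = (140 − 34) × 65 / (72 × 2.941) = 6890.0 / 211.75 ≈ 32.5 mL/min
Patient B: CrCl = (140 − 34) × 50.4 / (72 × 3.7) × 0.85 = 5342.4 / 266.40 × 0.85 ≈ 17.0 mL/min
32.5 vs 17.0 mL/min → Patient A is higher.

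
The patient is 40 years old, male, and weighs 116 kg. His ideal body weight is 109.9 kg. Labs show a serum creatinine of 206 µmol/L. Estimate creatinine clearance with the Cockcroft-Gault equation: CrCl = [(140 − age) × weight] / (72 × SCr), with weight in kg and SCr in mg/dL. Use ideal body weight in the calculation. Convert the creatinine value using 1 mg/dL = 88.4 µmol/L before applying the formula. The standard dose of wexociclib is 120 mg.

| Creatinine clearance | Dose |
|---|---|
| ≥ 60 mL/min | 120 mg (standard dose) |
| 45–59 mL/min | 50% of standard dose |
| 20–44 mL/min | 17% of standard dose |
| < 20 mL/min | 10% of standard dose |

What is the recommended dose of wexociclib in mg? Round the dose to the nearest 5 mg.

SCr = 206 / 88.4 = 2.33 mg/dL
CrCl = (140 − 40) × 109.9 / (72 × 2.33) = 10990.0 / 167.76 ≈ 65.5 mL/min
CrCl ≈ 66 mL/min → bracket ≥ 60 mL/min.
100% of 120 mg = 120 mg

120 mg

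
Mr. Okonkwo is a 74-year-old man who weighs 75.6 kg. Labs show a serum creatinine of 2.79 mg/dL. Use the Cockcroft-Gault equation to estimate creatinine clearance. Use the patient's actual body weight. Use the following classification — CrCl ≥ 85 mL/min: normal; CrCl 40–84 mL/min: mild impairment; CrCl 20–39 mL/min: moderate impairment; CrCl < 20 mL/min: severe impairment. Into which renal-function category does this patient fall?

CrCl = (140 − 74) × 75.6 / (72 × 2.79) = 4989.6 / 200.88 ≈ 24.8 mL/min
25 mL/min falls in the 'moderate impairment' range.

moderate impairment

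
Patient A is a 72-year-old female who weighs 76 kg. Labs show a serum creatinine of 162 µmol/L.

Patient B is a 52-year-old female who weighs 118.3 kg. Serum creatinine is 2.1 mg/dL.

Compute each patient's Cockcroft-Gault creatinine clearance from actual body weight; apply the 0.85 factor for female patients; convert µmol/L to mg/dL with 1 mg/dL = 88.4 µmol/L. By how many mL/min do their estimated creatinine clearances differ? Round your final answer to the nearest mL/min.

Patient A: SCr = 162 / 88.4 = 1.833 mg/dL
Patient A: CrCl = (140 − 72) × 76 / (72 × 1.833) × 0.85 = 5168.0 / 131.98 × 0.85 ≈ 33.3 mL/min
Patient B: CrCl = (140 − 52) × 118.3 / (72 × 2.1) × 0.85 = 10410.4 / 151.20 × 0.85 ≈ 58.5 mL/min
|33.3 − 58.5| = 25.2 mL/min

25 mL/min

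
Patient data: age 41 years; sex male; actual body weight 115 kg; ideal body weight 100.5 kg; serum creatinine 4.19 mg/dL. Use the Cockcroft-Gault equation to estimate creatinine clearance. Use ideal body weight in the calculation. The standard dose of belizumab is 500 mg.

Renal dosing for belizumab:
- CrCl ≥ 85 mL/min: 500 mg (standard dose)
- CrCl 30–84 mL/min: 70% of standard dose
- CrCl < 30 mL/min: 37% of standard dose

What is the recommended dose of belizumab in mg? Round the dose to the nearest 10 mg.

CrCl = (140 − 41) × 100.5 / (72 × 4.19) = 9949.5 / 301.68 ≈ 33.0 mL/min
CrCl ≈ 33 mL/min → bracket 30–84 mL/min.
70% of 500 mg = 350 mg

350 mg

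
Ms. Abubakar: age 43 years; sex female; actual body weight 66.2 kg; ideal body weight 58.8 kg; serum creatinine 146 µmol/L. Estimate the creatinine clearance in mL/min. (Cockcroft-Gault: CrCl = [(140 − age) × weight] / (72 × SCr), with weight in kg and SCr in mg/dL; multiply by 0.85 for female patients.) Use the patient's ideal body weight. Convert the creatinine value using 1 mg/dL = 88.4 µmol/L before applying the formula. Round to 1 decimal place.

SCr = 146 / 88.4 = 1.652 mg/dL
CrCl = (140 − 43) × 58.8 / (72 × 1.652) × 0.85 = 5703.6 / 118.94 × 0.85 ≈ 40.8 mL/min

40.8 mL/min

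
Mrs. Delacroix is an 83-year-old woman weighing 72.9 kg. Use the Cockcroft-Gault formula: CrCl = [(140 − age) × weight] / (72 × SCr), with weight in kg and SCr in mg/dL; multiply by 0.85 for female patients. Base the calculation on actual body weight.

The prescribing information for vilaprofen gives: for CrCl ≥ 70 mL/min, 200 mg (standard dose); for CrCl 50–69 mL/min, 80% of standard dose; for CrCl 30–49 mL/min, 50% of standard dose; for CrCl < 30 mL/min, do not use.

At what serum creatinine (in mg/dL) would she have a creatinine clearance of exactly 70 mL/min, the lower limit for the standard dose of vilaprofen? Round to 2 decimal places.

0.70 mg/dL

Standard dose requires CrCl ≥ 70 mL/min.
Set (140 − 83) × 72.9 × 0.85 / (72 × SCr) = 70
SCr = (140 − 83) × 72.9 × 0.85 / (72 × 70) = 0.701 mg/dL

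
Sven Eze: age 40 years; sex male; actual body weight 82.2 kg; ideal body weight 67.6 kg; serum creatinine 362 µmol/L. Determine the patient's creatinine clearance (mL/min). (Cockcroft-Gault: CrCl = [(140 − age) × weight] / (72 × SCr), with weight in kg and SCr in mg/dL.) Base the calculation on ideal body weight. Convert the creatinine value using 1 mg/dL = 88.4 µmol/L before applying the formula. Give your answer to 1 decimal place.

SCr = 362 / 88.4 = 4.095 mg/dL
CrCl = (140 − 40) × 67.6 / (72 × 4.095) = 6760.0 / 294.84 ≈ 22.9 mL/min

22.9 mL/min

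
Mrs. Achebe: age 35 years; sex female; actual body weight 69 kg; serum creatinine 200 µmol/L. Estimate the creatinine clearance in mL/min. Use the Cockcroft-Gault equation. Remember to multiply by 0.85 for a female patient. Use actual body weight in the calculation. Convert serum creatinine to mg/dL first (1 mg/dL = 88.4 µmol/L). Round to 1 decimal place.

37.8 mL/min

SCr = 200 / 88.4 = 2.262 mg/dL
CrCl = (140 − 35) × 69 / (72 × 2.262) × 0.85 = 7245.0 / 162.86 × 0.85 ≈ 37.8 mL/min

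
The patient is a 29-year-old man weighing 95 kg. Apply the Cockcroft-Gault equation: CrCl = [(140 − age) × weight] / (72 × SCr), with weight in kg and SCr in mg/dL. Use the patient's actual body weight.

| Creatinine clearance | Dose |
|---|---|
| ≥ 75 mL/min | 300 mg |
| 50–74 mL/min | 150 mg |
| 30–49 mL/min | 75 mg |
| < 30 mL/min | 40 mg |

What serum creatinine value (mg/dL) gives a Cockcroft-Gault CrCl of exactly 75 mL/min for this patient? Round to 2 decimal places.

Standard dose requires CrCl ≥ 75 mL/min.
Set (140 − 29) × 95 / (72 × SCr) = 75
SCr = (140 − 29) × 95 / (72 × 75) = 1.953 mg/dL

1.95 mg/dL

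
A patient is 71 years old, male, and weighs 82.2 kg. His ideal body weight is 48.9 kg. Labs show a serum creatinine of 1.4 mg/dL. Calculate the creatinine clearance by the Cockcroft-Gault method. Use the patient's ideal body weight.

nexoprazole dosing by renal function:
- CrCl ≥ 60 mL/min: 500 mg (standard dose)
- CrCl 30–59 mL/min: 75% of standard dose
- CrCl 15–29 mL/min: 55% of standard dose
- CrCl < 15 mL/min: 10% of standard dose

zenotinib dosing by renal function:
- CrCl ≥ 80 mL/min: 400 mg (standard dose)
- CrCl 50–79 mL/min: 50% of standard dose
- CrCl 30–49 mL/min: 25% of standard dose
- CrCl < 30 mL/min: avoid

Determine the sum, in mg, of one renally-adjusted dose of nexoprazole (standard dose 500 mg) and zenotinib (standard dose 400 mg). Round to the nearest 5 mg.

475 mg

CrCl = (140 − 71) × 48.9 / (72 × 1.4) = 3374.1 / 100.80 ≈ 33.5 mL/min
CrCl ≈ 33 mL/min.
nexoprazole: 30–59 mL/min → 75% of 500 mg = 375 mg.
zenotinib: 30–49 mL/min → 25% of 400 mg = 100 mg.
Total = 375 + 100 = 475 mg.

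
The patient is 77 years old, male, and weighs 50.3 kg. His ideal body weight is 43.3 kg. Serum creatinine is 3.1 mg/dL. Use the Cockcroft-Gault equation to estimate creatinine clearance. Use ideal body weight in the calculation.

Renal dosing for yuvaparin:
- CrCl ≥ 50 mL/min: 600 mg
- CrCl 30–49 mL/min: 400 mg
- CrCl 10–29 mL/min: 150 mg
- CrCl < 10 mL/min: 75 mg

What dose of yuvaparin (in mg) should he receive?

CrCl = (140 − 77) × 43.3 / (72 × 3.1) = 2727.9 / 223.20 ≈ 12.2 mL/min
CrCl ≈ 12 mL/min → bracket 10–29 mL/min.
Dose for this bracket: 150 mg.

150 mg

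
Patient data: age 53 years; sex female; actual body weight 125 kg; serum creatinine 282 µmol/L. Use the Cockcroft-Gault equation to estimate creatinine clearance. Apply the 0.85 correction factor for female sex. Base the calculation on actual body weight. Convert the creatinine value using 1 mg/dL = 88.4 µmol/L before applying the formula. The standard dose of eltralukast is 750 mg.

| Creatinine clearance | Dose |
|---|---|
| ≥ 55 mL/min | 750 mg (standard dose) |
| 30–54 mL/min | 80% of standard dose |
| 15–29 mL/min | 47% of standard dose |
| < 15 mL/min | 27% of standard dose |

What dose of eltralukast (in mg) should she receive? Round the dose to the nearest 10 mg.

SCr = 282 / 88.4 = 3.19 mg/dL
CrCl = (140 − 53) × 125 / (72 × 3.19) × 0.85 = 10875.0 / 229.68 × 0.85 ≈ 40.2 mL/min
CrCl ≈ 40 mL/min → bracket 30–54 mL/min.
80% of 750 mg = 600 mg

600 mg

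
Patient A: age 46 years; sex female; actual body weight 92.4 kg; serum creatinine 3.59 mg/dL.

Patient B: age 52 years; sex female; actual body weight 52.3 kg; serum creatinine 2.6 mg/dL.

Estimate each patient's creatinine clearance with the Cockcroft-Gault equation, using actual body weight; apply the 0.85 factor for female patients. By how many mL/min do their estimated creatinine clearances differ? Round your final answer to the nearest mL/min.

8 mL/min

Patient A: CrCl = (140 − 46) × 92.4 / (72 × 3.59) × 0.85 = 8685.6 / 258.48 × 0.85 ≈ 28.6 mL/min
Patient B: CrCl = (140 − 52) × 52.3 / (72 × 2.6) × 0.85 = 4602.4 / 187.20 × 0.85 ≈ 20.9 mL/min
|28.6 − 20.9| = 7.7 mL/min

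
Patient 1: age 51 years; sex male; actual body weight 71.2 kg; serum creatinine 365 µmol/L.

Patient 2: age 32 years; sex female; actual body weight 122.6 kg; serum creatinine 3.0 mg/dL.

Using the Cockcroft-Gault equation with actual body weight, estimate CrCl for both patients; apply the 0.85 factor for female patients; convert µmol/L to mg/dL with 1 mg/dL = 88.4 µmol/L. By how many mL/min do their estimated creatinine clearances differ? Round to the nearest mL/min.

31 mL/min

Patient 1: SCr = 365 / 88.4 = 4.129 mg/dL
Patient 1: CrCl = (140 − 51) × 71.2 / (72 × 4.129) = 6336.8 / 297.29 ≈ 21.3 mL/min
Patient 2: CrCl = (140 − 32) × 122.6 / (72 × 3) × 0.85 = 13240.8 / 216.00 × 0.85 ≈ 52.1 mL/min
|21.3 − 52.1| = 30.8 mL/min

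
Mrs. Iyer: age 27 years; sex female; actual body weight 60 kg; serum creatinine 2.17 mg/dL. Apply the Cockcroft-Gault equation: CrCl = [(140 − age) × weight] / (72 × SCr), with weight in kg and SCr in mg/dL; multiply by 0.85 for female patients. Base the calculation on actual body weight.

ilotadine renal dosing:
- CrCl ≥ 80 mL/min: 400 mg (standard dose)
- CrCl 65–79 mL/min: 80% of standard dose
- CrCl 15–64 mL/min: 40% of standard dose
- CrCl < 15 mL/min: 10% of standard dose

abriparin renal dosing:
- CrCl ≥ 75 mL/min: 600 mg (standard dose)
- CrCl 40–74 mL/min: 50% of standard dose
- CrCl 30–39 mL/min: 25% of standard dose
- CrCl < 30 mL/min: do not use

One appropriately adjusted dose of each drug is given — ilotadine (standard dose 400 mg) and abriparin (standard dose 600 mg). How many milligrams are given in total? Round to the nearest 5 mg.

CrCl = (140 − 27) × 60 / (72 × 2.17) × 0.85 = 6780.0 / 156.24 × 0.85 ≈ 36.9 mL/min
CrCl ≈ 37 mL/min.
ilotadine: 15–64 mL/min → 40% of 400 mg = 160 mg.
abriparin: 30–39 mL/min → 25% of 600 mg = 150 mg.
Total = 160 + 150 = 310 mg.

310 mg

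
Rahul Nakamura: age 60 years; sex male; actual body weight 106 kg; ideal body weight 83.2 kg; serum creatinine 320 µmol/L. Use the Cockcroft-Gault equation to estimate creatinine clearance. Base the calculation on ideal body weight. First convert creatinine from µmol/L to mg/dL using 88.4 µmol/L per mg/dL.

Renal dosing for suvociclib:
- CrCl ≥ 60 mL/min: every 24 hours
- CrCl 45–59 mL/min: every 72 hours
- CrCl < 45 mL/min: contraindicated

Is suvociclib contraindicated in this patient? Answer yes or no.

SCr = 320 / 88.4 = 3.62 mg/dL
CrCl = (140 − 60) × 83.2 / (72 × 3.62) = 6656.0 / 260.64 ≈ 25.5 mL/min
CrCl ≈ 26 mL/min, which is < 45 mL/min.

yes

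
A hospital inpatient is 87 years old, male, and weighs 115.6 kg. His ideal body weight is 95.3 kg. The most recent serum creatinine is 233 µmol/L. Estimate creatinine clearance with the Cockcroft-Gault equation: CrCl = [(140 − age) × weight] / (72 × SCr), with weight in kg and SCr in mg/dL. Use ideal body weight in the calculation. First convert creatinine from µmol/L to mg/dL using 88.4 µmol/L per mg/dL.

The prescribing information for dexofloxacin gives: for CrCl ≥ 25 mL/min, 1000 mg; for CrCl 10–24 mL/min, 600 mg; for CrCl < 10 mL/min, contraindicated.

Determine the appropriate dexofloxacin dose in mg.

SCr = 233 / 88.4 = 2.636 mg/dL
CrCl = (140 − 87) × 95.3 / (72 × 2.636) = 5050.9 / 189.79 ≈ 26.6 mL/min
CrCl ≈ 27 mL/min → bracket ≥ 25 mL/min.
Dose for this bracket: 1000 mg.

1000 mg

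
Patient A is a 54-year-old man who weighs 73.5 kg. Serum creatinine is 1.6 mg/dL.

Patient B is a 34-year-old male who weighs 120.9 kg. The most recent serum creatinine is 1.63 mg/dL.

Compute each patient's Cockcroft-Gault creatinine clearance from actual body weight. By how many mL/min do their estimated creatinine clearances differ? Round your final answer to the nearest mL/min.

54 mL/min

Patient A: CrCl = (140 − 54) × 73.5 / (72 × 1.6) = 6321.0 / 115.20 ≈ 54.9 mL/min
Patient B: CrCl = (140 − 34) × 120.9 / (72 × 1.63) = 12815.4 / 117.36 ≈ 109.2 mL/min
|54.9 − 109.2| = 54.3 mL/min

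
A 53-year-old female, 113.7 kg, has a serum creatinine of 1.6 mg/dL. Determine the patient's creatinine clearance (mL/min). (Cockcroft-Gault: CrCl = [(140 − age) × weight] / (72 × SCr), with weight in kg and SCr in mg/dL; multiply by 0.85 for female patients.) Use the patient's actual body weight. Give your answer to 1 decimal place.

CrCl = (140 − 53) × 113.7 / (72 × 1.6) × 0.85 = 9891.9 / 115.20 × 0.85 ≈ 73.0 mL/min

73.0 mL/min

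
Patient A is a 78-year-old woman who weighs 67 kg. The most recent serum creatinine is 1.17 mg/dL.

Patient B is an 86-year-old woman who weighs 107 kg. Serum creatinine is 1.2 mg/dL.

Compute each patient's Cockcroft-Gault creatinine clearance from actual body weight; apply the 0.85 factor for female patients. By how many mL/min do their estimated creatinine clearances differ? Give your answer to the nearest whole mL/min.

Patient A: CrCl = (140 − 78) × 67 / (72 × 1.17) × 0.85 = 4154.0 / 84.24 × 0.85 ≈ 41.9 mL/min
Patient B: CrCl = (140 − 86) × 107 / (72 × 1.2) × 0.85 = 5778.0 / 86.40 × 0.85 ≈ 56.8 mL/min
|41.9 − 56.8| = 14.9 mL/min

15 mL/min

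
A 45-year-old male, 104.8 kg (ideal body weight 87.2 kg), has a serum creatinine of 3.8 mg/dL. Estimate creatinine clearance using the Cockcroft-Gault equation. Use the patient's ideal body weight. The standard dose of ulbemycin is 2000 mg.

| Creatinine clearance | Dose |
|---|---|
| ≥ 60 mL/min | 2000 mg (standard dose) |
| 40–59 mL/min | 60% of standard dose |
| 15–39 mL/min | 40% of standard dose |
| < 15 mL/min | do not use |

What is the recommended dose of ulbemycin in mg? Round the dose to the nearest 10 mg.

800 mg

CrCl = (140 − 45) × 87.2 / (72 × 3.8) = 8284.0 / 273.60 ≈ 30.3 mL/min
CrCl ≈ 30 mL/min → bracket 15–39 mL/min.
40% of 2000 mg = 800 mg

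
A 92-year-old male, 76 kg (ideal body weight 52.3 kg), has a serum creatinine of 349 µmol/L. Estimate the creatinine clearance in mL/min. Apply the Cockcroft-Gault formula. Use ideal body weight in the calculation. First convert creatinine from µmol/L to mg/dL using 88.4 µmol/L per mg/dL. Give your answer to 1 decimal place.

SCr = 349 / 88.4 = 3.948 mg/dL
CrCl = (140 − 92) × 52.3 / (72 × 3.948) = 2510.4 / 284.26 ≈ 8.8 mL/min

8.8 mL/min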